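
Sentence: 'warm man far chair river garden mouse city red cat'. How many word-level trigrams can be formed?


Word trigrams from [10] words:
  Trigram 1: (warm man far)
  Trigram 2: (man far chair)
  Trigram 3: (far chair river)
  Trigram 4: (chair river garden)
  Trigram 5: (river garden mouse)
  Trigram 6: (garden mouse city)
  Trigram 7: (mouse city red)
  Trigram 8: (city red cat)
Total word trigrams: 10 - 2 = 8

8


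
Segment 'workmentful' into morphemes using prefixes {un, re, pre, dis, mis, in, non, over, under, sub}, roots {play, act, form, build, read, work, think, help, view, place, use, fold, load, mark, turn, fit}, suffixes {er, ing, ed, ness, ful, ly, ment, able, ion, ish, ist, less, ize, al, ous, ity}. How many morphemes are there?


Segmenting 'workmentful' against the inventory:
  'work' -> root (morpheme 1)
  'ment' -> suffix (morpheme 2)
  'ful' -> suffix (morpheme 3)
Total morphemes: 3

3


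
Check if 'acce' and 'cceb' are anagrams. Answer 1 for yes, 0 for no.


Sort characters of 'acce': 'acce'
Sort characters of 'cceb': 'bcce'
Sorted forms differ -> they are NOT anagrams
Result: 0

0


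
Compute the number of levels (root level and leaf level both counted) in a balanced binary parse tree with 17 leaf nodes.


In a balanced binary tree with n leaves the deepest leaf is ceil(log2(n)) edges below the root,
so counting node levels inclusive of root and leaves gives ceil(log2(n)) + 1 levels.
log2(17) = 4.0875
ceil(4.0875) = 5
levels = 5 + 1 = 6

6


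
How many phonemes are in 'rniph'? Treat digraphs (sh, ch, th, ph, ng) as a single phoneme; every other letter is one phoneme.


Parsing 'rniph' greedily, digraphs first:
  'r' -> consonant phoneme (phonemes so far: 1)
  'n' -> consonant phoneme (phonemes so far: 2)
  'i' -> vowel phoneme (phonemes so far: 3)
  'ph' -> digraph (1 consonant phoneme) (phonemes so far: 4)
Total phonemes: 4

4


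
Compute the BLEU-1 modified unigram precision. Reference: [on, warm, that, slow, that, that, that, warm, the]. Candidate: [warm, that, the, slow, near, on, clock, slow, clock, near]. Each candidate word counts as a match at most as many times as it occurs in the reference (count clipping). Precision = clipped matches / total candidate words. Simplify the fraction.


Reference word counts: {'on': 1, 'slow': 1, 'that': 4, 'the': 1, 'warm': 2}
Checking each candidate word (with clipping):
  'warm' -> in reference (ref count 2, used 1/2) -> match (matches: 1)
  'that' -> in reference (ref count 4, used 1/4) -> match (matches: 2)
  'the' -> in reference (ref count 1, used 1/1) -> match (matches: 3)
  'slow' -> in reference (ref count 1, used 1/1) -> match (matches: 4)
  'near' -> not in reference -> no match (matches: 4)
  'on' -> in reference (ref count 1, used 1/1) -> match (matches: 5)
  'clock' -> not in reference -> no match (matches: 5)
  'slow' -> ref count 1 already used up (1/1) -> clipped, no match (matches: 5)
  'clock' -> not in reference -> no match (matches: 5)
  'near' -> not in reference -> no match (matches: 5)
Clipped matches: 5, Candidate length: 10
Precision = 5/10 = 1/2

1/2


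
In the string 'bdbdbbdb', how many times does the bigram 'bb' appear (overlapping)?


Scanning 'bdbdbbdb' for bigram 'bb':
  Position 0: 'bd' -> no
  Position 1: 'db' -> no
  Position 2: 'bd' -> no
  Position 3: 'db' -> no
  Position 4: 'bb' -> MATCH
  Position 5: 'bd' -> no
  Position 6: 'db' -> no
Total matches: 1

1


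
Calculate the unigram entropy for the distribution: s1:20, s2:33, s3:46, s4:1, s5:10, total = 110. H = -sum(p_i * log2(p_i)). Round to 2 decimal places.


Computing entropy H = -sum(p_i * log2(p_i)):
  s1: p = 20/110 = 0.1818, -p*log2(p) = 0.4472
  s2: p = 33/110 = 0.3000, -p*log2(p) = 0.5211
  s3: p = 46/110 = 0.4182, -p*log2(p) = 0.5260
  s4: p = 1/110 = 0.0091, -p*log2(p) = 0.0616
  s5: p = 10/110 = 0.0909, -p*log2(p) = 0.3145
H = sum of terms = 1.8704
Rounded to 2 decimals: 1.87

1.87


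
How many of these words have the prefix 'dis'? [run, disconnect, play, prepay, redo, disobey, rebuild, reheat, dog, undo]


Checking each word for prefix 'dis':
  'run' -> no (count: 0)
  'disconnect' -> YES, starts with 'dis' (count: 1)
  'play' -> no (count: 1)
  'prepay' -> no (count: 1)
  'redo' -> no (count: 1)
  'disobey' -> YES, starts with 'dis' (count: 2)
  'rebuild' -> no (count: 2)
  'reheat' -> no (count: 2)
  'dog' -> no (count: 2)
  'undo' -> no (count: 2)
Total with prefix 'dis': 2

2


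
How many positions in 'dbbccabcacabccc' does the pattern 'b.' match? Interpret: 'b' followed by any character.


Pattern: b. means 'b' followed by any character.
Scanning 'dbbccabcacabccc' position-by-position:
  Pos 0: window 'db' -> no
  Pos 1: window 'bb' -> MATCH
  Pos 2: window 'bc' -> MATCH
  Pos 3: window 'cc' -> no
  Pos 4: window 'ca' -> no
  Pos 5: window 'ab' -> no
  Pos 6: window 'bc' -> MATCH
  Pos 7: window 'ca' -> no
  Pos 8: window 'ac' -> no
  Pos 9: window 'ca' -> no
  Pos 10: window 'ab' -> no
  Pos 11: window 'bc' -> MATCH
  Pos 12: window 'cc' -> no
  Pos 13: window 'cc' -> no
  Pos 14: window 'c' -> no
Total matches: 4

4


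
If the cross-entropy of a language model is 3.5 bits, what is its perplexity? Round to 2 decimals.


Perplexity formula: PP = 2^H
H = 3.5
PP = 2^3.5
Decompose: 2^3.5 = 2^3 * 2^0.5 = 2^3 * sqrt(2)
2^3 = 8, sqrt(2) ~ 1.4142136
PP ~ 8 * 1.4142136 = 11.3137088
Rounded to 2 decimals: 11.31

11.31


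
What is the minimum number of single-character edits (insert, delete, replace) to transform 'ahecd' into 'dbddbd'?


Building DP table for s1='ahecd' (len 5) and s2='dbddbd' (len 6):
       d  b  d  d  b  d
    0  1  2  3  4  5  6
  a 1  1  2  3  4  5  6
  h 2  2  2  3  4  5  6
  e 3  3  3  3  4  5  6
  c 4  4  4  4  4  5  6
  d 5  4  5  4  4  5  5
Edit distance = dp[5][6] = 5

5


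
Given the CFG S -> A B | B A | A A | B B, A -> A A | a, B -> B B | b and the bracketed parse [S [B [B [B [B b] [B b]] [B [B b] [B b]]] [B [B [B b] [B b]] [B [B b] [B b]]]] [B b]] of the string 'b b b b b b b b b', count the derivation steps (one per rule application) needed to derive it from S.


Every bracketed nonterminal node [X ...] in the tree is produced by exactly one rule application.
Reading the tree off as a leftmost derivation:
  Step 1: S  =>  B B   (applied S -> B B)
  Step 2: B B  =>  B B B   (applied B -> B B)
  Step 3: B B B  =>  B B B B   (applied B -> B B)
  Step 4: B B B B  =>  B B B B B   (applied B -> B B)
  Step 5: B B B B B  =>  b B B B B   (applied B -> b)
  Step 6: b B B B B  =>  b b B B B   (applied B -> b)
  Step 7: b b B B B  =>  b b B B B B   (applied B -> B B)
  Step 8: b b B B B B  =>  b b b B B B   (applied B -> b)
  Step 9: b b b B B B  =>  b b b b B B   (applied B -> b)
  Step 10: b b b b B B  =>  b b b b B B B   (applied B -> B B)
  Step 11: b b b b B B B  =>  b b b b B B B B   (applied B -> B B)
  Step 12: b b b b B B B B  =>  b b b b b B B B   (applied B -> b)
  Step 13: b b b b b B B B  =>  b b b b b b B B   (applied B -> b)
  Step 14: b b b b b b B B  =>  b b b b b b B B B   (applied B -> B B)
  Step 15: b b b b b b B B B  =>  b b b b b b b B B   (applied B -> b)
  Step 16: b b b b b b b B B  =>  b b b b b b b b B   (applied B -> b)
  Step 17: b b b b b b b b B  =>  b b b b b b b b b   (applied B -> b)
Final yield: b b b b b b b b b
Total rewrite steps: 17

17


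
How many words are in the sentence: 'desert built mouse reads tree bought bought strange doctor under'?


Counting words by splitting on spaces:
  Word 1: 'desert'
  Word 2: 'built'
  Word 3: 'mouse'
  Word 4: 'reads'
  Word 5: 'tree'
  Word 6: 'bought'
  Word 7: 'bought'
  Word 8: 'strange'
  Word 9: 'doctor'
  Word 10: 'under'
Total words: 10

10


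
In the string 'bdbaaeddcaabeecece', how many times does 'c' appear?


Scanning 'bdbaaeddcaabeecece' for 'c':
  Position 8: 'c' -> MATCH (count: 1)
  Position 14: 'c' -> MATCH (count: 2)
  Position 16: 'c' -> MATCH (count: 3)
Total occurrences of 'c': 3

3


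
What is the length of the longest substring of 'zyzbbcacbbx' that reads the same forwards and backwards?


Scanning 'zyzbbcacbbx' for palindromic substrings.
Substring at positions 3-9: 'bbcacbb'.
Check: reverse('bbcacbb') = 'bbcacbb' -> palindrome confirmed.
Neighbouring characters ('z' / 'x') break symmetry, so it cannot extend further.
No longer palindromic substring exists; longest length = 7

7


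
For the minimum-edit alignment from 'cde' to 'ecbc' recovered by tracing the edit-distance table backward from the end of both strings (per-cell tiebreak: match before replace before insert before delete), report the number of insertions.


Edit distance = 3. Backtracking from cell (3, 4) with preference match > replace > insert > delete,
then listing the resulting alignment 'cde' -> 'ecbc' left to right:
  Step 1: insert 'e' [insertion #1]
  Step 2: keep 'c'
  Step 3: replace d->b
  Step 4: replace e->c
Total insertions: 1

1


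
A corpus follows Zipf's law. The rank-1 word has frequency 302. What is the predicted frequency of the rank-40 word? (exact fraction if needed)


Zipf's law: freq(rank) = f1 / rank
f1 = 302, rank = 40
freq = 302 / 40
GCD(302, 40) = 2
Simplified: 151/20

151/20


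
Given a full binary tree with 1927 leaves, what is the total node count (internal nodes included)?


Leaf nodes (terminals): 1927
Internal nodes = n - 1 = 1927 - 1 = 1926
Total = leaves + internal = 1927 + 1926 = 3853

3853


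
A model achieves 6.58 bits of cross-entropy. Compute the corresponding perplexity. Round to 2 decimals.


Perplexity formula: PP = 2^H
H = 6.58
PP = 2^6.58
Decompose: 2^6.58 = 2^6 * 2^0.58
2^6 = 64, 2^0.58 ~ 1.4948492
PP ~ 64 * 1.4948492 = 95.6703488
Rounded to 2 decimals: 95.67

95.67


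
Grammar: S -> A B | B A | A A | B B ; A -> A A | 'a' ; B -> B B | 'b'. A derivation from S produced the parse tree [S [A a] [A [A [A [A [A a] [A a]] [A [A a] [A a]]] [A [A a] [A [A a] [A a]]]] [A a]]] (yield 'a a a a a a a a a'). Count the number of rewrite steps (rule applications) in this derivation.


Every bracketed nonterminal node [X ...] in the tree is produced by exactly one rule application.
Reading the tree off as a leftmost derivation:
  Step 1: S  =>  A A   (applied S -> A A)
  Step 2: A A  =>  a A   (applied A -> a)
  Step 3: a A  =>  a A A   (applied A -> A A)
  Step 4: a A A  =>  a A A A   (applied A -> A A)
  Step 5: a A A A  =>  a A A A A   (applied A -> A A)
  Step 6: a A A A A  =>  a A A A A A   (applied A -> A A)
  Step 7: a A A A A A  =>  a a A A A A   (applied A -> a)
  Step 8: a a A A A A  =>  a a a A A A   (applied A -> a)
  Step 9: a a a A A A  =>  a a a A A A A   (applied A -> A A)
  Step 10: a a a A A A A  =>  a a a a A A A   (applied A -> a)
  Step 11: a a a a A A A  =>  a a a a a A A   (applied A -> a)
  Step 12: a a a a a A A  =>  a a a a a A A A   (applied A -> A A)
  Step 13: a a a a a A A A  =>  a a a a a a A A   (applied A -> a)
  Step 14: a a a a a a A A  =>  a a a a a a A A A   (applied A -> A A)
  Step 15: a a a a a a A A A  =>  a a a a a a a A A   (applied A -> a)
  Step 16: a a a a a a a A A  =>  a a a a a a a a A   (applied A -> a)
  Step 17: a a a a a a a a A  =>  a a a a a a a a a   (applied A -> a)
Final yield: a a a a a a a a a
Total rewrite steps: 17

17


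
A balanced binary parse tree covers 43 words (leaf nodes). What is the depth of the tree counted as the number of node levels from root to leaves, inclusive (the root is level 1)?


In a balanced binary tree with n leaves the deepest leaf is ceil(log2(n)) edges below the root,
so counting node levels inclusive of root and leaves gives ceil(log2(n)) + 1 levels.
log2(43) = 5.4263
ceil(5.4263) = 6
levels = 6 + 1 = 7

7


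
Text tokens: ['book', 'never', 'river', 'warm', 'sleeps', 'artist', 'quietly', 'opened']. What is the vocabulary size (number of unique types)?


Listing all tokens and tracking unique types:
  Token 1: 'book' -> NEW (unique so far: 1)
  Token 2: 'never' -> NEW (unique so far: 2)
  Token 3: 'river' -> NEW (unique so far: 3)
  Token 4: 'warm' -> NEW (unique so far: 4)
  Token 5: 'sleeps' -> NEW (unique so far: 5)
  Token 6: 'artist' -> NEW (unique so far: 6)
  Token 7: 'quietly' -> NEW (unique so far: 7)
  Token 8: 'opened' -> NEW (unique so far: 8)
Unique types: ('artist', 'book', 'never', 'opened', 'quietly', 'river', 'sleeps', 'warm')
Vocabulary size: 8

8


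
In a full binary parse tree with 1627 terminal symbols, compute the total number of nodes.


Leaf nodes (terminals): 1627
Internal nodes = n - 1 = 1627 - 1 = 1626
Total = leaves + internal = 1627 + 1626 = 3253

3253


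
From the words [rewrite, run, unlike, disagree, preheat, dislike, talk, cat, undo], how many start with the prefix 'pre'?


Checking each word for prefix 'pre':
  'rewrite' -> no (count: 0)
  'run' -> no (count: 0)
  'unlike' -> no (count: 0)
  'disagree' -> no (count: 0)
  'preheat' -> YES, starts with 'pre' (count: 1)
  'dislike' -> no (count: 1)
  'talk' -> no (count: 1)
  'cat' -> no (count: 1)
  'undo' -> no (count: 1)
Total with prefix 'pre': 1

1


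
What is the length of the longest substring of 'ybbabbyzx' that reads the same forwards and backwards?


Scanning 'ybbabbyzx' for palindromic substrings.
Substring at positions 0-6: 'ybbabby'.
Check: reverse('ybbabby') = 'ybbabby' -> palindrome confirmed.
Neighbouring characters ('-' / 'z') break symmetry, so it cannot extend further.
No longer palindromic substring exists; longest length = 7

7


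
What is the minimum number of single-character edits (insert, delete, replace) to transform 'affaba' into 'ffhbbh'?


Building DP table for s1='affaba' (len 6) and s2='ffhbbh' (len 6):
       f  f  h  b  b  h
    0  1  2  3  4  5  6
  a 1  1  2  3  4  5  6
  f 2  1  1  2  3  4  5
  f 3  2  1  2  3  4  5
  a 4  3  2  2  3  4  5
  b 5  4  3  3  2  3  4
  a 6  5  4  4  3  3  4
Edit distance = dp[6][6] = 4

4


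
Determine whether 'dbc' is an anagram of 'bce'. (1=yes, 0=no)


Sort characters of 'dbc': 'bcd'
Sort characters of 'bce': 'bce'
Sorted forms differ -> they are NOT anagrams
Result: 0

0


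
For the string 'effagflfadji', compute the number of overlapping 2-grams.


String 'effagflfadji' has length L = 12.
Number of overlapping n-grams = L - n + 1
Substituting: 12 - 2 + 1 = 11

11


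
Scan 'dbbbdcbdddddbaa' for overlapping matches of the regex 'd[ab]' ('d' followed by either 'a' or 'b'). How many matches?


Pattern: d[ab] means 'd' followed by either 'a' or 'b'.
Scanning 'dbbbdcbdddddbaa' position-by-position:
  Pos 0: window 'db' -> MATCH
  Pos 1: window 'bb' -> no
  Pos 2: window 'bb' -> no
  Pos 3: window 'bd' -> no
  Pos 4: window 'dc' -> no
  Pos 5: window 'cb' -> no
  Pos 6: window 'bd' -> no
  Pos 7: window 'dd' -> no
  Pos 8: window 'dd' -> no
  Pos 9: window 'dd' -> no
  Pos 10: window 'dd' -> no
  Pos 11: window 'db' -> MATCH
  Pos 12: window 'ba' -> no
  Pos 13: window 'aa' -> no
  Pos 14: window 'a' -> no
Total matches: 2

2


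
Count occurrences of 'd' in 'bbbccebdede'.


Scanning 'bbbccebdede' for 'd':
  Position 7: 'd' -> MATCH (count: 1)
  Position 9: 'd' -> MATCH (count: 2)
Total occurrences of 'd': 2

2


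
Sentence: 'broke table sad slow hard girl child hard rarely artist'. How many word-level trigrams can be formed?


Word trigrams from [10] words:
  Trigram 1: (broke table sad)
  Trigram 2: (table sad slow)
  Trigram 3: (sad slow hard)
  Trigram 4: (slow hard girl)
  Trigram 5: (hard girl child)
  Trigram 6: (girl child hard)
  Trigram 7: (child hard rarely)
  Trigram 8: (hard rarely artist)
Total word trigrams: 10 - 2 = 8

8


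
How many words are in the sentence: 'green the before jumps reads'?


Counting words by splitting on spaces:
  Word 1: 'green'
  Word 2: 'the'
  Word 3: 'before'
  Word 4: 'jumps'
  Word 5: 'reads'
Total words: 5

5


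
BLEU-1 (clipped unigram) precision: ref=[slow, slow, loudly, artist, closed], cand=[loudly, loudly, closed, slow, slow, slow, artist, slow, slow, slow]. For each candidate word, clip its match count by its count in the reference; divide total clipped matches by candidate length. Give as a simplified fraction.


Reference word counts: {'artist': 1, 'closed': 1, 'loudly': 1, 'slow': 2}
Checking each candidate word (with clipping):
  'loudly' -> in reference (ref count 1, used 1/1) -> match (matches: 1)
  'loudly' -> ref count 1 already used up (1/1) -> clipped, no match (matches: 1)
  'closed' -> in reference (ref count 1, used 1/1) -> match (matches: 2)
  'slow' -> in reference (ref count 2, used 1/2) -> match (matches: 3)
  'slow' -> in reference (ref count 2, used 2/2) -> match (matches: 4)
  'slow' -> ref count 2 already used up (2/2) -> clipped, no match (matches: 4)
  'artist' -> in reference (ref count 1, used 1/1) -> match (matches: 5)
  'slow' -> ref count 2 already used up (2/2) -> clipped, no match (matches: 5)
  'slow' -> ref count 2 already used up (2/2) -> clipped, no match (matches: 5)
  'slow' -> ref count 2 already used up (2/2) -> clipped, no match (matches: 5)
Clipped matches: 5, Candidate length: 10
Precision = 5/10 = 1/2

1/2


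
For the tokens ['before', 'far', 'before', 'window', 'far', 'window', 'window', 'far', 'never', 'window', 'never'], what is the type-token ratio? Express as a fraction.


Tokens: 11
Unique types: ('before', 'far', 'never', 'window') = 4
TTR = 4/11
Already in lowest terms.

4/11


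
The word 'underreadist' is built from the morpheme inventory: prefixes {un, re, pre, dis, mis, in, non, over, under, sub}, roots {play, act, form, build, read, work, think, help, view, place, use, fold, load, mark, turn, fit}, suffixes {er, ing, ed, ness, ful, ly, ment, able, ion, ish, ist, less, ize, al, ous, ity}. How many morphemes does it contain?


Segmenting 'underreadist' against the inventory:
  'under' -> prefix (morpheme 1)
  'read' -> root (morpheme 2)
  'ist' -> suffix (morpheme 3)
Total morphemes: 3

3


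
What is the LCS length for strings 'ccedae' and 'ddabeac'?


DP table for LCS of 'ccedae' and 'ddabeac':
       d  d  a  b  e  a  c
    0  0  0  0  0  0  0  0
  c 0  0  0  0  0  0  0  1
  c 0  0  0  0  0  0  0  1
  e 0  0  0  0  0  1  1  1
  d 0  1  1  1  1  1  1  1
  a 0  1  1  2  2  2  2  2
  e 0  1  1  2  2  3  3  3
LCS: 'dae'
LCS length = 3

3


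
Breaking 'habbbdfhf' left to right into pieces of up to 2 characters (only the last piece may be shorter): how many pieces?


'habbbdfhf' has 9 characters.
Chunking with max size 2:
  Chunk 1: 'ha' (positions 0-1)
  Chunk 2: 'bb' (positions 2-3)
  Chunk 3: 'bd' (positions 4-5)
  Chunk 4: 'fh' (positions 6-7)
  Chunk 5: 'f' (positions 8-8)
Total chunks: ceil(9 / 2) = 5

5


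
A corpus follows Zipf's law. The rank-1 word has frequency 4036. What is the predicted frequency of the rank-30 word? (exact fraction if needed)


Zipf's law: freq(rank) = f1 / rank
f1 = 4036, rank = 30
freq = 4036 / 30
GCD(4036, 30) = 2
Simplified: 2018/15

2018/15


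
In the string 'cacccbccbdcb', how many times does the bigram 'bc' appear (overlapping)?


Scanning 'cacccbccbdcb' for bigram 'bc':
  Position 0: 'ca' -> no
  Position 1: 'ac' -> no
  Position 2: 'cc' -> no
  Position 3: 'cc' -> no
  Position 4: 'cb' -> no
  Position 5: 'bc' -> MATCH
  Position 6: 'cc' -> no
  Position 7: 'cb' -> no
  Position 8: 'bd' -> no
  Position 9: 'dc' -> no
  Position 10: 'cb' -> no
Total matches: 1

1


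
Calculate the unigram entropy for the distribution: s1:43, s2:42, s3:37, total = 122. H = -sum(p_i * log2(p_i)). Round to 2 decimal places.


Computing entropy H = -sum(p_i * log2(p_i)):
  s1: p = 43/122 = 0.3525, -p*log2(p) = 0.5303
  s2: p = 42/122 = 0.3443, -p*log2(p) = 0.5296
  s3: p = 37/122 = 0.3033, -p*log2(p) = 0.5220
H = sum of terms = 1.5819
Rounded to 2 decimals: 1.58

1.58


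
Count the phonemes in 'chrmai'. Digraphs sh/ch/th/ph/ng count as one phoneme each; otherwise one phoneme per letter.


Parsing 'chrmai' greedily, digraphs first:
  'ch' -> digraph (1 consonant phoneme) (phonemes so far: 1)
  'r' -> consonant phoneme (phonemes so far: 2)
  'm' -> consonant phoneme (phonemes so far: 3)
  'a' -> vowel phoneme (phonemes so far: 4)
  'i' -> vowel phoneme (phonemes so far: 5)
Total phonemes: 5

5


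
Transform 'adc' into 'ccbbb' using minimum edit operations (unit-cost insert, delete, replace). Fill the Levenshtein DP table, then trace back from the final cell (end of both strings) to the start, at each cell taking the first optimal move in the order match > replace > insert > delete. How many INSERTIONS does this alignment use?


Edit distance = 5. Backtracking from cell (3, 5) with preference match > replace > insert > delete,
then listing the resulting alignment 'adc' -> 'ccbbb' left to right:
  Step 1: insert 'c' [insertion #1]
  Step 2: insert 'c' [insertion #2]
  Step 3: replace a->b
  Step 4: replace d->b
  Step 5: replace c->b
Total insertions: 2

2


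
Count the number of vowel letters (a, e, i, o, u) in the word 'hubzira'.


Scanning each character of 'hubzira':
  Position 1: 'h' -> consonant (running count: 0)
  Position 2: 'u' -> vowel (running count: 1)
  Position 3: 'b' -> consonant (running count: 1)
  Position 4: 'z' -> consonant (running count: 1)
  Position 5: 'i' -> vowel (running count: 2)
  Position 6: 'r' -> consonant (running count: 2)
  Position 7: 'a' -> vowel (running count: 3)
Total vowels: 3

3


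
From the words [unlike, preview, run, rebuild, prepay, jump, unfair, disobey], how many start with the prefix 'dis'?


Checking each word for prefix 'dis':
  'unlike' -> no (count: 0)
  'preview' -> no (count: 0)
  'run' -> no (count: 0)
  'rebuild' -> no (count: 0)
  'prepay' -> no (count: 0)
  'jump' -> no (count: 0)
  'unfair' -> no (count: 0)
  'disobey' -> YES, starts with 'dis' (count: 1)
Total with prefix 'dis': 1

1


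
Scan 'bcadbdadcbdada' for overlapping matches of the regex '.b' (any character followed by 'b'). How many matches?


Pattern: .b means any character followed by 'b'.
Scanning 'bcadbdadcbdada' position-by-position:
  Pos 0: window 'bc' -> no
  Pos 1: window 'ca' -> no
  Pos 2: window 'ad' -> no
  Pos 3: window 'db' -> MATCH
  Pos 4: window 'bd' -> no
  Pos 5: window 'da' -> no
  Pos 6: window 'ad' -> no
  Pos 7: window 'dc' -> no
  Pos 8: window 'cb' -> MATCH
  Pos 9: window 'bd' -> no
  Pos 10: window 'da' -> no
  Pos 11: window 'ad' -> no
  Pos 12: window 'da' -> no
  Pos 13: window 'a' -> no
Total matches: 2

2


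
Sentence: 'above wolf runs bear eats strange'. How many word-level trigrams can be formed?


Word trigrams from [6] words:
  Trigram 1: (above wolf runs)
  Trigram 2: (wolf runs bear)
  Trigram 3: (runs bear eats)
  Trigram 4: (bear eats strange)
Total word trigrams: 6 - 2 = 4

4


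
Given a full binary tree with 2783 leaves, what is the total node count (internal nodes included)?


Leaf nodes (terminals): 2783
Internal nodes = n - 1 = 2783 - 1 = 2782
Total = leaves + internal = 2783 + 2782 = 5565

5565


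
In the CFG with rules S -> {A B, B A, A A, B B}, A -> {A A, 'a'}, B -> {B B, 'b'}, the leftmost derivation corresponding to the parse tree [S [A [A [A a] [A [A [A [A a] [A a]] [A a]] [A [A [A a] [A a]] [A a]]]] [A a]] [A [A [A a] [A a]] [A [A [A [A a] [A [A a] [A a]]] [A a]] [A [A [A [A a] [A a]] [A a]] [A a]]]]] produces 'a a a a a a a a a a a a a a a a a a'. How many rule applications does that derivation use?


Every bracketed nonterminal node [X ...] in the tree is produced by exactly one rule application.
Reading the tree off as a leftmost derivation:
  Step 1: S  =>  A A   (applied S -> A A)
  Step 2: A A  =>  A A A   (applied A -> A A)
  Step 3: A A A  =>  A A A A   (applied A -> A A)
  Step 4: A A A A  =>  a A A A   (applied A -> a)
  Step 5: a A A A  =>  a A A A A   (applied A -> A A)
  Step 6: a A A A A  =>  a A A A A A   (applied A -> A A)
  Step 7: a A A A A A  =>  a A A A A A A   (applied A -> A A)
  Step 8: a A A A A A A  =>  a a A A A A A   (applied A -> a)
  Step 9: a a A A A A A  =>  a a a A A A A   (applied A -> a)
  Step 10: a a a A A A A  =>  a a a a A A A   (applied A -> a)
  Step 11: a a a a A A A  =>  a a a a A A A A   (applied A -> A A)
  Step 12: a a a a A A A A  =>  a a a a A A A A A   (applied A -> A A)
  Step 13: a a a a A A A A A  =>  a a a a a A A A A   (applied A -> a)
  Step 14: a a a a a A A A A  =>  a a a a a a A A A   (applied A -> a)
  Step 15: a a a a a a A A A  =>  a a a a a a a A A   (applied A -> a)
  Step 16: a a a a a a a A A  =>  a a a a a a a a A   (applied A -> a)
  Step 17: a a a a a a a a A  =>  a a a a a a a a A A   (applied A -> A A)
  Step 18: a a a a a a a a A A  =>  a a a a a a a a A A A   (applied A -> A A)
  Step 19: a a a a a a a a A A A  =>  a a a a a a a a a A A   (applied A -> a)
  Step 20: a a a a a a a a a A A  =>  a a a a a a a a a a A   (applied A -> a)
  Step 21: a a a a a a a a a a A  =>  a a a a a a a a a a A A   (applied A -> A A)
  Step 22: a a a a a a a a a a A A  =>  a a a a a a a a a a A A A   (applied A -> A A)
  Step 23: a a a a a a a a a a A A A  =>  a a a a a a a a a a A A A A   (applied A -> A A)
  Step 24: a a a a a a a a a a A A A A  =>  a a a a a a a a a a a A A A   (applied A -> a)
  Step 25: a a a a a a a a a a a A A A  =>  a a a a a a a a a a a A A A A   (applied A -> A A)
  Step 26: a a a a a a a a a a a A A A A  =>  a a a a a a a a a a a a A A A   (applied A -> a)
  Step 27: a a a a a a a a a a a a A A A  =>  a a a a a a a a a a a a a A A   (applied A -> a)
  Step 28: a a a a a a a a a a a a a A A  =>  a a a a a a a a a a a a a a A   (applied A -> a)
  Step 29: a a a a a a a a a a a a a a A  =>  a a a a a a a a a a a a a a A A   (applied A -> A A)
  Step 30: a a a a a a a a a a a a a a A A  =>  a a a a a a a a a a a a a a A A A   (applied A -> A A)
  Step 31: a a a a a a a a a a a a a a A A A  =>  a a a a a a a a a a a a a a A A A A   (applied A -> A A)
  Step 32: a a a a a a a a a a a a a a A A A A  =>  a a a a a a a a a a a a a a a A A A   (applied A -> a)
  Step 33: a a a a a a a a a a a a a a a A A A  =>  a a a a a a a a a a a a a a a a A A   (applied A -> a)
  Step 34: a a a a a a a a a a a a a a a a A A  =>  a a a a a a a a a a a a a a a a a A   (applied A -> a)
  Step 35: a a a a a a a a a a a a a a a a a A  =>  a a a a a a a a a a a a a a a a a a   (applied A -> a)
Final yield: a a a a a a a a a a a a a a a a a a
Total rewrite steps: 35

35


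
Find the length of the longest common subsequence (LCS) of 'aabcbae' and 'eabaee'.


DP table for LCS of 'aabcbae' and 'eabaee':
       e  a  b  a  e  e
    0  0  0  0  0  0  0
  a 0  0  1  1  1  1  1
  a 0  0  1  1  2  2  2
  b 0  0  1  2  2  2  2
  c 0  0  1  2  2  2  2
  b 0  0  1  2  2  2  2
  a 0  0  1  2  3  3  3
  e 0  1  1  2  3  4  4
LCS: 'abae'
LCS length = 4

4


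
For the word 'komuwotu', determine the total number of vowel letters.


Scanning each character of 'komuwotu':
  Position 1: 'k' -> consonant (running count: 0)
  Position 2: 'o' -> vowel (running count: 1)
  Position 3: 'm' -> consonant (running count: 1)
  Position 4: 'u' -> vowel (running count: 2)
  Position 5: 'w' -> consonant (running count: 2)
  Position 6: 'o' -> vowel (running count: 3)
  Position 7: 't' -> consonant (running count: 3)
  Position 8: 'u' -> vowel (running count: 4)
Total vowels: 4

4


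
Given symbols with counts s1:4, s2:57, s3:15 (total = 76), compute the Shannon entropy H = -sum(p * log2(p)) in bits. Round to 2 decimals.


Computing entropy H = -sum(p_i * log2(p_i)):
  s1: p = 4/76 = 0.0526, -p*log2(p) = 0.2236
  s2: p = 57/76 = 0.7500, -p*log2(p) = 0.3113
  s3: p = 15/76 = 0.1974, -p*log2(p) = 0.4620
H = sum of terms = 0.9969
Rounded to 2 decimals: 1.00

1.00


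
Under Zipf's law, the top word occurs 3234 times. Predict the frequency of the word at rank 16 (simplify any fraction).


Zipf's law: freq(rank) = f1 / rank
f1 = 3234, rank = 16
freq = 3234 / 16
GCD(3234, 16) = 2
Simplified: 1617/8

1617/8


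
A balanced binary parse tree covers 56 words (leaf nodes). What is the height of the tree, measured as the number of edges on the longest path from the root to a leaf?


In a balanced binary tree with n leaves the deepest leaf is ceil(log2(n)) edges below the root.
log2(56) = 5.8074
ceil(5.8074) = 6
height (edges) = 6

6


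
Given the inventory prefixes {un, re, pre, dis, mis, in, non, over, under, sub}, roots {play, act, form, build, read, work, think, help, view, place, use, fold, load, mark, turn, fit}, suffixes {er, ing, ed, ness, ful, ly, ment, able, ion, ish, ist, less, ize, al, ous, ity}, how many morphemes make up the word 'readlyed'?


Segmenting 'readlyed' against the inventory:
  'read' -> root (morpheme 1)
  'ly' -> suffix (morpheme 2)
  'ed' -> suffix (morpheme 3)
Total morphemes: 3

3


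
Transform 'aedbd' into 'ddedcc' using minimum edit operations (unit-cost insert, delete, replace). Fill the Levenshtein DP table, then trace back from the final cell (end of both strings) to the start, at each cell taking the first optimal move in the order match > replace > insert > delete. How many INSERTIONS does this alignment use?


Edit distance = 4. Backtracking from cell (5, 6) with preference match > replace > insert > delete,
then listing the resulting alignment 'aedbd' -> 'ddedcc' left to right:
  Step 1: insert 'd' [insertion #1]
  Step 2: replace a->d
  Step 3: keep 'e'
  Step 4: keep 'd'
  Step 5: replace b->c
  Step 6: replace d->c
Total insertions: 1

1


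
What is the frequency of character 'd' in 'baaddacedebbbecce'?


Scanning 'baaddacedebbbecce' for 'd':
  Position 3: 'd' -> MATCH (count: 1)
  Position 4: 'd' -> MATCH (count: 2)
  Position 8: 'd' -> MATCH (count: 3)
Total occurrences of 'd': 3

3


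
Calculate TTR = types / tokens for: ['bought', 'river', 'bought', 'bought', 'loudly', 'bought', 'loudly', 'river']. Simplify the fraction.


Tokens: 8
Unique types: ('bought', 'loudly', 'river') = 3
TTR = 3/8
Already in lowest terms.

3/8


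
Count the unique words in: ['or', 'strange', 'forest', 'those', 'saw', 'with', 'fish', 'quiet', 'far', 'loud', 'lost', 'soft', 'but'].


Listing all tokens and tracking unique types:
  Token 1: 'or' -> NEW (unique so far: 1)
  Token 2: 'strange' -> NEW (unique so far: 2)
  Token 3: 'forest' -> NEW (unique so far: 3)
  Token 4: 'those' -> NEW (unique so far: 4)
  Token 5: 'saw' -> NEW (unique so far: 5)
  Token 6: 'with' -> NEW (unique so far: 6)
  Token 7: 'fish' -> NEW (unique so far: 7)
  Token 8: 'quiet' -> NEW (unique so far: 8)
  Token 9: 'far' -> NEW (unique so far: 9)
  Token 10: 'loud' -> NEW (unique so far: 10)
  Token 11: 'lost' -> NEW (unique so far: 11)
  Token 12: 'soft' -> NEW (unique so far: 12)
  Token 13: 'but' -> NEW (unique so far: 13)
Unique types: ('but', 'far', 'fish', 'forest', 'lost', 'loud', 'or', 'quiet', 'saw', 'soft', 'strange', 'those', 'with')
Vocabulary size: 13

13


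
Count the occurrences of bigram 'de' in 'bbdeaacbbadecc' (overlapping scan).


Scanning 'bbdeaacbbadecc' for bigram 'de':
  Position 0: 'bb' -> no
  Position 1: 'bd' -> no
  Position 2: 'de' -> MATCH
  Position 3: 'ea' -> no
  Position 4: 'aa' -> no
  Position 5: 'ac' -> no
  Position 6: 'cb' -> no
  Position 7: 'bb' -> no
  Position 8: 'ba' -> no
  Position 9: 'ad' -> no
  Position 10: 'de' -> MATCH
  Position 11: 'ec' -> no
  Position 12: 'cc' -> no
Total matches: 2

2


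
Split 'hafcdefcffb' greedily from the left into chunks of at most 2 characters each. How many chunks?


'hafcdefcffb' has 11 characters.
Chunking with max size 2:
  Chunk 1: 'ha' (positions 0-1)
  Chunk 2: 'fc' (positions 2-3)
  Chunk 3: 'de' (positions 4-5)
  Chunk 4: 'fc' (positions 6-7)
  Chunk 5: 'ff' (positions 8-9)
  Chunk 6: 'b' (positions 10-10)
Total chunks: ceil(11 / 2) = 6

6


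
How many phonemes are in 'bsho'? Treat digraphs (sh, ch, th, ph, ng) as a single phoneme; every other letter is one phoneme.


Parsing 'bsho' greedily, digraphs first:
  'b' -> consonant phoneme (phonemes so far: 1)
  'sh' -> digraph (1 consonant phoneme) (phonemes so far: 2)
  'o' -> vowel phoneme (phonemes so far: 3)
Total phonemes: 3

3


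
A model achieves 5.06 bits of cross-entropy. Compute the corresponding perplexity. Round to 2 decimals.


Perplexity formula: PP = 2^H
H = 5.06
PP = 2^5.06
Decompose: 2^5.06 = 2^5 * 2^0.06
2^5 = 32, 2^0.06 ~ 1.0424658
PP ~ 32 * 1.0424658 = 33.3589056
Rounded to 2 decimals: 33.36

33.36


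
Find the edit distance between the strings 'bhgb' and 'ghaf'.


Building DP table for s1='bhgb' (len 4) and s2='ghaf' (len 4):
       g  h  a  f
    0  1  2  3  4
  b 1  1  2  3  4
  h 2  2  1  2  3
  g 3  2  2  2  3
  b 4  3  3  3  3
Edit distance = dp[4][4] = 3

3


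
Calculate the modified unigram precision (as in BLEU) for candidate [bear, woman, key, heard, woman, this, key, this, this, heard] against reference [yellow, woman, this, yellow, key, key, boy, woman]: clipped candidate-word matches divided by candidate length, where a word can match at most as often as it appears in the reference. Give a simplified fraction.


Reference word counts: {'boy': 1, 'key': 2, 'this': 1, 'woman': 2, 'yellow': 2}
Checking each candidate word (with clipping):
  'bear' -> not in reference -> no match (matches: 0)
  'woman' -> in reference (ref count 2, used 1/2) -> match (matches: 1)
  'key' -> in reference (ref count 2, used 1/2) -> match (matches: 2)
  'heard' -> not in reference -> no match (matches: 2)
  'woman' -> in reference (ref count 2, used 2/2) -> match (matches: 3)
  'this' -> in reference (ref count 1, used 1/1) -> match (matches: 4)
  'key' -> in reference (ref count 2, used 2/2) -> match (matches: 5)
  'this' -> ref count 1 already used up (1/1) -> clipped, no match (matches: 5)
  'this' -> ref count 1 already used up (1/1) -> clipped, no match (matches: 5)
  'heard' -> not in reference -> no match (matches: 5)
Clipped matches: 5, Candidate length: 10
Precision = 5/10 = 1/2

1/2


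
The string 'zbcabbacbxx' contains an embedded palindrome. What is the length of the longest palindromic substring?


Scanning 'zbcabbacbxx' for palindromic substrings.
Substring at positions 1-8: 'bcabbacb'.
Check: reverse('bcabbacb') = 'bcabbacb' -> palindrome confirmed.
Neighbouring characters ('z' / 'x') break symmetry, so it cannot extend further.
No longer palindromic substring exists; longest length = 8

8


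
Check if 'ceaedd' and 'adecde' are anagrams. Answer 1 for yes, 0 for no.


Sort characters of 'ceaedd': 'acddee'
Sort characters of 'adecde': 'acddee'
Sorted forms match -> they ARE anagrams
Result: 1

1


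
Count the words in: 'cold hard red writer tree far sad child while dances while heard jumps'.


Counting words by splitting on spaces:
  Word 1: 'cold'
  Word 2: 'hard'
  Word 3: 'red'
  Word 4: 'writer'
  Word 5: 'tree'
  Word 6: 'far'
  Word 7: 'sad'
  Word 8: 'child'
  Word 9: 'while'
  Word 10: 'dances'
  Word 11: 'while'
  Word 12: 'heard'
  Word 13: 'jumps'
Total words: 13

13


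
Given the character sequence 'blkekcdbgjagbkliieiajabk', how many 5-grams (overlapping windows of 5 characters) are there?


String 'blkekcdbgjagbkliieiajabk' has length L = 24.
Number of overlapping n-grams = L - n + 1
Substituting: 24 - 5 + 1 = 20

20


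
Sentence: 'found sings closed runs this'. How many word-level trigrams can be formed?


Word trigrams from [5] words:
  Trigram 1: (found sings closed)
  Trigram 2: (sings closed runs)
  Trigram 3: (closed runs this)
Total word trigrams: 5 - 2 = 3

3


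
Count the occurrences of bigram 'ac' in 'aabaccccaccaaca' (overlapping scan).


Scanning 'aabaccccaccaaca' for bigram 'ac':
  Position 0: 'aa' -> no
  Position 1: 'ab' -> no
  Position 2: 'ba' -> no
  Position 3: 'ac' -> MATCH
  Position 4: 'cc' -> no
  Position 5: 'cc' -> no
  Position 6: 'cc' -> no
  Position 7: 'ca' -> no
  Position 8: 'ac' -> MATCH
  Position 9: 'cc' -> no
  Position 10: 'ca' -> no
  Position 11: 'aa' -> no
  Position 12: 'ac' -> MATCH
  Position 13: 'ca' -> no
Total matches: 3

3


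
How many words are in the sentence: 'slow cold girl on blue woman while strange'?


Counting words by splitting on spaces:
  Word 1: 'slow'
  Word 2: 'cold'
  Word 3: 'girl'
  Word 4: 'on'
  Word 5: 'blue'
  Word 6: 'woman'
  Word 7: 'while'
  Word 8: 'strange'
Total words: 8

8


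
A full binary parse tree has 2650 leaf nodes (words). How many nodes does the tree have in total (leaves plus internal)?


Leaf nodes (terminals): 2650
Internal nodes = n - 1 = 2650 - 1 = 2649
Total = leaves + internal = 2650 + 2649 = 5299

5299


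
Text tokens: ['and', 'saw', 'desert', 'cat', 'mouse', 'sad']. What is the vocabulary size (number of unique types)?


Listing all tokens and tracking unique types:
  Token 1: 'and' -> NEW (unique so far: 1)
  Token 2: 'saw' -> NEW (unique so far: 2)
  Token 3: 'desert' -> NEW (unique so far: 3)
  Token 4: 'cat' -> NEW (unique so far: 4)
  Token 5: 'mouse' -> NEW (unique so far: 5)
  Token 6: 'sad' -> NEW (unique so far: 6)
Unique types: ('and', 'cat', 'desert', 'mouse', 'sad', 'saw')
Vocabulary size: 6

6


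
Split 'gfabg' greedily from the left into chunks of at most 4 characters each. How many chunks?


'gfabg' has 5 characters.
Chunking with max size 4:
  Chunk 1: 'gfab' (positions 0-3)
  Chunk 2: 'g' (positions 4-4)
Total chunks: ceil(5 / 4) = 2

2


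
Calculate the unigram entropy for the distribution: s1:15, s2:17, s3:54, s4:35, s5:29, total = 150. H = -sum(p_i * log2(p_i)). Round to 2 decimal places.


Computing entropy H = -sum(p_i * log2(p_i)):
  s1: p = 15/150 = 0.1000, -p*log2(p) = 0.3322
  s2: p = 17/150 = 0.1133, -p*log2(p) = 0.3560
  s3: p = 54/150 = 0.3600, -p*log2(p) = 0.5306
  s4: p = 35/150 = 0.2333, -p*log2(p) = 0.4899
  s5: p = 29/150 = 0.1933, -p*log2(p) = 0.4584
H = sum of terms = 2.1671
Rounded to 2 decimals: 2.17

2.17


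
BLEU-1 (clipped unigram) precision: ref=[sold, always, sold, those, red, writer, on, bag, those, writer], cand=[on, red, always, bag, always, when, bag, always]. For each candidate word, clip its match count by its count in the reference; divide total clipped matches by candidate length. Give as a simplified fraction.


Reference word counts: {'always': 1, 'bag': 1, 'on': 1, 'red': 1, 'sold': 2, 'those': 2, 'writer': 2}
Checking each candidate word (with clipping):
  'on' -> in reference (ref count 1, used 1/1) -> match (matches: 1)
  'red' -> in reference (ref count 1, used 1/1) -> match (matches: 2)
  'always' -> in reference (ref count 1, used 1/1) -> match (matches: 3)
  'bag' -> in reference (ref count 1, used 1/1) -> match (matches: 4)
  'always' -> ref count 1 already used up (1/1) -> clipped, no match (matches: 4)
  'when' -> not in reference -> no match (matches: 4)
  'bag' -> ref count 1 already used up (1/1) -> clipped, no match (matches: 4)
  'always' -> ref count 1 already used up (1/1) -> clipped, no match (matches: 4)
Clipped matches: 4, Candidate length: 8
Precision = 4/8 = 1/2

1/2


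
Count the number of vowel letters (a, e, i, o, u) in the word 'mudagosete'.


Scanning each character of 'mudagosete':
  Position 1: 'm' -> consonant (running count: 0)
  Position 2: 'u' -> vowel (running count: 1)
  Position 3: 'd' -> consonant (running count: 1)
  Position 4: 'a' -> vowel (running count: 2)
  Position 5: 'g' -> consonant (running count: 2)
  Position 6: 'o' -> vowel (running count: 3)
  Position 7: 's' -> consonant (running count: 3)
  Position 8: 'e' -> vowel (running count: 4)
  Position 9: 't' -> consonant (running count: 4)
  Position 10: 'e' -> vowel (running count: 5)
Total vowels: 5

5


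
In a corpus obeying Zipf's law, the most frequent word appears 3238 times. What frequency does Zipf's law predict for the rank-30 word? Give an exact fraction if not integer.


Zipf's law: freq(rank) = f1 / rank
f1 = 3238, rank = 30
freq = 3238 / 30
GCD(3238, 30) = 2
Simplified: 1619/15

1619/15


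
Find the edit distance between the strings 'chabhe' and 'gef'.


Building DP table for s1='chabhe' (len 6) and s2='gef' (len 3):
       g  e  f
    0  1  2  3
  c 1  1  2  3
  h 2  2  2  3
  a 3  3  3  3
  b 4  4  4  4
  h 5  5  5  5
  e 6  6  5  6
Edit distance = dp[6][3] = 6

6


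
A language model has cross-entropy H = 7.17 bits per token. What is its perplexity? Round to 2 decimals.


Perplexity formula: PP = 2^H
H = 7.17
PP = 2^7.17
Decompose: 2^7.17 = 2^7 * 2^0.17
2^7 = 128, 2^0.17 ~ 1.1250585
PP ~ 128 * 1.1250585 = 144.0074880
Rounded to 2 decimals: 144.01

144.01
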